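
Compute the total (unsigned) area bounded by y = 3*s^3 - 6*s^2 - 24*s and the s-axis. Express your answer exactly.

The curve meets the s-axis where 3*s^3 - 6*s^2 - 24*s = 0, i.e. 3*s*(s - 4)*(s + 2) = 0, at s = -2, 0, 4.
On [-2, 0] the curve lies above the axis; ∫[-2,0] (3*s^3 - 6*s^2 - 24*s) ds = 20, giving area 20.
On [0, 4] the curve lies below the axis; ∫[0,4] (3*s^3 - 6*s^2 - 24*s) ds = -128, giving area 128.
Total area = 20 + 128 = 148.

148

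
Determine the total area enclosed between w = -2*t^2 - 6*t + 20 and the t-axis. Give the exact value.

The curve meets the t-axis where -2*t^2 - 6*t + 20 = 0, i.e. -2*(t - 2)*(t + 5) = 0, at t = -5, 2.
On [-5, 2] the curve lies above the axis; ∫[-5,2] (-2*t^2 - 6*t + 20) dt = 343/3, giving area 343/3.

343/3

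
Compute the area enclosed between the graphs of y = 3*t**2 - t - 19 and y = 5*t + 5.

Set the curves equal: 3*t**2 - t - 19 = 5*t + 5, so 3*t**2 - 6*t - 24 = 0, which factors as 3*(t - 4)*(t + 2) = 0. The curves meet at t = -2, 4.
On [-2, 4], y = 5*t + 5 is on top; that piece has area ∫[-2,4] (-(3*t**2 - 6*t - 24)) dt = 108.

108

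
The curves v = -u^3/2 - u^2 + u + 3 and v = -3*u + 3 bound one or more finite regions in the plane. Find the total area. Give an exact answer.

Set the curves equal: -u^3/2 - u^2 + u + 3 = -3*u + 3, so -u^3/2 - u^2 + 4*u = 0, which factors as -u*(u - 2)*(u + 4)/2 = 0. The curves meet at u = -4, 0, 2.
On [-4, 0], v = -3*u + 3 is on top; that piece has area ∫[-4,0] (-(-u^3/2 - u^2 + 4*u)) du = 64/3.
On [0, 2], v = -u^3/2 - u^2 + u + 3 is on top; that piece has area ∫[0,2] (-u^3/2 - u^2 + 4*u) du = 10/3.
Total enclosed area = 64/3 + 10/3 = 74/3.

74/3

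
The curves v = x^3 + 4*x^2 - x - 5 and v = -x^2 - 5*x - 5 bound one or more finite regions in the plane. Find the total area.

Set the curves equal: x^3 + 4*x^2 - x - 5 = -x^2 - 5*x - 5, so x^3 + 5*x^2 + 4*x = 0, which factors as x*(x + 1)*(x + 4) = 0. The curves meet at x = -4, -1, 0.
On [-4, -1], v = x^3 + 4*x^2 - x - 5 is on top; that piece has area ∫[-4,-1] (x^3 + 5*x^2 + 4*x) dx = 45/4.
On [-1, 0], v = -x^2 - 5*x - 5 is on top; that piece has area ∫[-1,0] (-(x^3 + 5*x^2 + 4*x)) dx = 7/12.
Total enclosed area = 45/4 + 7/12 = 71/6.

71/6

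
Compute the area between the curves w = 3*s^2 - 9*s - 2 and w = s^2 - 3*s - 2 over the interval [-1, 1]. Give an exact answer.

6

The difference (3*s^2 - 9*s - 2) - (s^2 - 3*s - 2) = 2*s^2 - 6*s changes sign at s = 0 inside [-1, 1], so split the integral there.
∫[-1,0] (2*s^2 - 6*s) ds = 11/3.
∫[0,1] (2*s^2 - 6*s) ds = -7/3; the area of that piece is 7/3.
Total area = 11/3 + 7/3 = 6.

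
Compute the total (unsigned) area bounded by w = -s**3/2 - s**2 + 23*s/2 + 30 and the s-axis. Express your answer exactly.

5137/24

The curve meets the s-axis where -s**3/2 - s**2 + 23*s/2 + 30 = 0, i.e. -(s - 5)*(s + 3)*(s + 4)/2 = 0, at s = -4, -3, 5.
On [-4, -3] the curve lies below the axis; ∫[-4,-3] (-s**3/2 - s**2 + 23*s/2 + 30) ds = -17/24, giving area 17/24.
On [-3, 5] the curve lies above the axis; ∫[-3,5] (-s**3/2 - s**2 + 23*s/2 + 30) ds = 640/3, giving area 640/3.
Total area = 17/24 + 640/3 = 5137/24.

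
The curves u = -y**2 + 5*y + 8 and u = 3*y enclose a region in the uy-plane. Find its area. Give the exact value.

36

Both boundary curves give u as a function of y, so integrate with respect to y. Setting them equal: -y**2 + 2*y + 8 = 0, i.e. -(y - 4)*(y + 2) = 0, so they meet at y = -2, 4.
For y in [-2, 4], u = -y**2 + 5*y + 8 is on the right; area = ∫[-2,4] (-y**2 + 2*y + 8) dy = 36.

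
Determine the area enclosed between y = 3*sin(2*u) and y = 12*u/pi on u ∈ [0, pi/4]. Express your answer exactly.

3/2 - 3*pi/8

On [0, pi/4], (3*sin(2*u)) - (12*u/pi) = -12*u/pi + 3*sin(2*u) is ≥ 0 throughout, so the area is a single integral of |-12*u/pi + 3*sin(2*u)|.
∫[0,pi/4] (-12*u/pi + 3*sin(2*u)) du = 3/2 - 3*pi/8.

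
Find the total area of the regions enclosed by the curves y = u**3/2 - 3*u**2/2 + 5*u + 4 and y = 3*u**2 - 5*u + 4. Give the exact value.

131/8

Set the curves equal: u**3/2 - 3*u**2/2 + 5*u + 4 = 3*u**2 - 5*u + 4, so u**3/2 - 9*u**2/2 + 10*u = 0, which factors as u*(u - 5)*(u - 4)/2 = 0. The curves meet at u = 0, 4, 5.
On [0, 4], y = u**3/2 - 3*u**2/2 + 5*u + 4 is on top; that piece has area ∫[0,4] (u**3/2 - 9*u**2/2 + 10*u) du = 16.
On [4, 5], y = 3*u**2 - 5*u + 4 is on top; that piece has area ∫[4,5] (-(u**3/2 - 9*u**2/2 + 10*u)) du = 3/8.
Total enclosed area = 16 + 3/8 = 131/8.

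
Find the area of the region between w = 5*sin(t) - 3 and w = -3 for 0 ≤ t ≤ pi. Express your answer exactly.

On [0, pi], (5*sin(t) - 3) - (-3) = 5*sin(t) is ≥ 0 throughout, so the area is a single integral of |5*sin(t)|.
∫[0,pi] (5*sin(t)) dt = 10.

10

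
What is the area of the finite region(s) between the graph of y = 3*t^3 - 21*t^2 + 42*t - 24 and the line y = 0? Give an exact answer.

The curve meets the t-axis where 3*t^3 - 21*t^2 + 42*t - 24 = 0, i.e. 3*(t - 4)*(t - 2)*(t - 1) = 0, at t = 1, 2, 4.
On [1, 2] the curve lies above the axis; ∫[1,2] (3*t^3 - 21*t^2 + 42*t - 24) dt = 5/4, giving area 5/4.
On [2, 4] the curve lies below the axis; ∫[2,4] (3*t^3 - 21*t^2 + 42*t - 24) dt = -8, giving area 8.
Total area = 5/4 + 8 = 37/4.

37/4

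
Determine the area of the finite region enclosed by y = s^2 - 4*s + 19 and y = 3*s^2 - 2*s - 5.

343/3

Set the curves equal: s^2 - 4*s + 19 = 3*s^2 - 2*s - 5, so -2*s^2 - 2*s + 24 = 0, which factors as -2*(s - 3)*(s + 4) = 0. The curves meet at s = -4, 3.
On [-4, 3], y = s^2 - 4*s + 19 is on top; that piece has area ∫[-4,3] (-2*s^2 - 2*s + 24) ds = 343/3.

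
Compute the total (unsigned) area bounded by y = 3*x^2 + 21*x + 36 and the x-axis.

The curve meets the x-axis where 3*x^2 + 21*x + 36 = 0, i.e. 3*(x + 3)*(x + 4) = 0, at x = -4, -3.
On [-4, -3] the curve lies below the axis; ∫[-4,-3] (3*x^2 + 21*x + 36) dx = -1/2, giving area 1/2.

1/2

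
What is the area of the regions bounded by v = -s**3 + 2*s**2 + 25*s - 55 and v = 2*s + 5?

5137/12

Set the curves equal: -s**3 + 2*s**2 + 25*s - 55 = 2*s + 5, so -s**3 + 2*s**2 + 23*s - 60 = 0, which factors as -(s - 4)*(s - 3)*(s + 5) = 0. The curves meet at s = -5, 3, 4.
On [-5, 3], v = 2*s + 5 is on top; that piece has area ∫[-5,3] (-(-s**3 + 2*s**2 + 23*s - 60)) ds = 1280/3.
On [3, 4], v = -s**3 + 2*s**2 + 25*s - 55 is on top; that piece has area ∫[3,4] (-s**3 + 2*s**2 + 23*s - 60) ds = 17/12.
Total enclosed area = 1280/3 + 17/12 = 5137/12.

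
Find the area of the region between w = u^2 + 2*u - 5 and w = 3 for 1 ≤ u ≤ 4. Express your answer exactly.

The difference (u^2 + 2*u - 5) - (3) = u^2 + 2*u - 8 changes sign at u = 2 inside [1, 4], so split the integral there.
∫[1,2] (u^2 + 2*u - 8) du = -8/3; the area of that piece is 8/3.
∫[2,4] (u^2 + 2*u - 8) du = 44/3.
Total area = 8/3 + 44/3 = 52/3.

52/3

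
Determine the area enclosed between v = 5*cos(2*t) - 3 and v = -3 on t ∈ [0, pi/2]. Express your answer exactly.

The difference (5*cos(2*t) - 3) - (-3) = 5*cos(2*t) changes sign at t = pi/4 inside [0, pi/2], so split the integral there.
∫[0,pi/4] (5*cos(2*t)) dt = 5/2.
∫[pi/4,pi/2] (5*cos(2*t)) dt = -5/2; the area of that piece is 5/2.
Total area = 5/2 + 5/2 = 5.

5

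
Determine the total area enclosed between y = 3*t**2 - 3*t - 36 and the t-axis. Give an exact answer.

The curve meets the t-axis where 3*t**2 - 3*t - 36 = 0, i.e. 3*(t - 4)*(t + 3) = 0, at t = -3, 4.
On [-3, 4] the curve lies below the axis; ∫[-3,4] (3*t**2 - 3*t - 36) dt = -343/2, giving area 343/2.

343/2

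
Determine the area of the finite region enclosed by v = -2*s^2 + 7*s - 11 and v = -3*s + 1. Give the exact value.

1/3

Set the curves equal: -2*s^2 + 7*s - 11 = -3*s + 1, so -2*s^2 + 10*s - 12 = 0, which factors as -2*(s - 3)*(s - 2) = 0. The curves meet at s = 2, 3.
On [2, 3], v = -2*s^2 + 7*s - 11 is on top; that piece has area ∫[2,3] (-2*s^2 + 10*s - 12) ds = 1/3.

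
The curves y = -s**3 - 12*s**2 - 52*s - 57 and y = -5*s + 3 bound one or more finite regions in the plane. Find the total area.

Set the curves equal: -s**3 - 12*s**2 - 52*s - 57 = -5*s + 3, so -s**3 - 12*s**2 - 47*s - 60 = 0, which factors as -(s + 3)*(s + 4)*(s + 5) = 0. The curves meet at s = -5, -4, -3.
On [-5, -4], y = -5*s + 3 is on top; that piece has area ∫[-5,-4] (-(-s**3 - 12*s**2 - 47*s - 60)) ds = 1/4.
On [-4, -3], y = -s**3 - 12*s**2 - 52*s - 57 is on top; that piece has area ∫[-4,-3] (-s**3 - 12*s**2 - 47*s - 60) ds = 1/4.
Total enclosed area = 1/4 + 1/4 = 1/2.

1/2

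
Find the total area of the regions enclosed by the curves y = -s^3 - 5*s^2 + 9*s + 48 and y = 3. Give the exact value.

Set the curves equal: -s^3 - 5*s^2 + 9*s + 48 = 3, so -s^3 - 5*s^2 + 9*s + 45 = 0, which factors as -(s - 3)*(s + 3)*(s + 5) = 0. The curves meet at s = -5, -3, 3.
On [-5, -3], y = 3 is on top; that piece has area ∫[-5,-3] (-(-s^3 - 5*s^2 + 9*s + 45)) ds = 28/3.
On [-3, 3], y = -s^3 - 5*s^2 + 9*s + 48 is on top; that piece has area ∫[-3,3] (-s^3 - 5*s^2 + 9*s + 45) ds = 180.
Total enclosed area = 28/3 + 180 = 568/3.

568/3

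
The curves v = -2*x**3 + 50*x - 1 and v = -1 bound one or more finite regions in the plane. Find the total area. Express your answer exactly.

625

Set the curves equal: -2*x**3 + 50*x - 1 = -1, so -2*x**3 + 50*x = 0, which factors as -2*x*(x - 5)*(x + 5) = 0. The curves meet at x = -5, 0, 5.
On [-5, 0], v = -1 is on top; that piece has area ∫[-5,0] (-(-2*x**3 + 50*x)) dx = 625/2.
On [0, 5], v = -2*x**3 + 50*x - 1 is on top; that piece has area ∫[0,5] (-2*x**3 + 50*x) dx = 625/2.
Total enclosed area = 625/2 + 625/2 = 625.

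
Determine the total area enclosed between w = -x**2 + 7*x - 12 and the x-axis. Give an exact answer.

1/6

The curve meets the x-axis where -x**2 + 7*x - 12 = 0, i.e. -(x - 4)*(x - 3) = 0, at x = 3, 4.
On [3, 4] the curve lies above the axis; ∫[3,4] (-x**2 + 7*x - 12) dx = 1/6, giving area 1/6.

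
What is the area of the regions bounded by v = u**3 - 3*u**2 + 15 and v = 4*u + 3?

Set the curves equal: u**3 - 3*u**2 + 15 = 4*u + 3, so u**3 - 3*u**2 - 4*u + 12 = 0, which factors as (u - 3)*(u - 2)*(u + 2) = 0. The curves meet at u = -2, 2, 3.
On [-2, 2], v = u**3 - 3*u**2 + 15 is on top; that piece has area ∫[-2,2] (u**3 - 3*u**2 - 4*u + 12) du = 32.
On [2, 3], v = 4*u + 3 is on top; that piece has area ∫[2,3] (-(u**3 - 3*u**2 - 4*u + 12)) du = 3/4.
Total enclosed area = 32 + 3/4 = 131/4.

131/4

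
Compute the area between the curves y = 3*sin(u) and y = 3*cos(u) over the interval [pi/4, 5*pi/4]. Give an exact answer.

On [pi/4, 5*pi/4], (3*sin(u)) - (3*cos(u)) = 3*sin(u) - 3*cos(u) is ≥ 0 throughout, so the area is a single integral of |3*sin(u) - 3*cos(u)|.
∫[pi/4,5*pi/4] (3*sin(u) - 3*cos(u)) du = 6*sqrt(2).

6*sqrt(2)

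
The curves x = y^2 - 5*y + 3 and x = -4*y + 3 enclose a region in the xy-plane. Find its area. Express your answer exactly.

1/6

Both boundary curves give x as a function of y, so integrate with respect to y. Setting them equal: y^2 - y = 0, i.e. y*(y - 1) = 0, so they meet at y = 0, 1.
For y in [0, 1], x = y^2 - 5*y + 3 is on the left; area = ∫[0,1] (-(y^2 - y)) dy = 1/6.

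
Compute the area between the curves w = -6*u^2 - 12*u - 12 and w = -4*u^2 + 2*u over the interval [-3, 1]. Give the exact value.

40

The difference (-6*u^2 - 12*u - 12) - (-4*u^2 + 2*u) = -2*u^2 - 14*u - 12 changes sign at u = -1 inside [-3, 1], so split the integral there.
∫[-3,-1] (-2*u^2 - 14*u - 12) du = 44/3.
∫[-1,1] (-2*u^2 - 14*u - 12) du = -76/3; the area of that piece is 76/3.
Total area = 44/3 + 76/3 = 40.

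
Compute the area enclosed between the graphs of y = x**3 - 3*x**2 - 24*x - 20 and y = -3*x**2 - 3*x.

999/4

Set the curves equal: x**3 - 3*x**2 - 24*x - 20 = -3*x**2 - 3*x, so x**3 - 21*x - 20 = 0, which factors as (x - 5)*(x + 1)*(x + 4) = 0. The curves meet at x = -4, -1, 5.
On [-4, -1], y = x**3 - 3*x**2 - 24*x - 20 is on top; that piece has area ∫[-4,-1] (x**3 - 21*x - 20) dx = 135/4.
On [-1, 5], y = -3*x**2 - 3*x is on top; that piece has area ∫[-1,5] (-(x**3 - 21*x - 20)) dx = 216.
Total enclosed area = 135/4 + 216 = 999/4.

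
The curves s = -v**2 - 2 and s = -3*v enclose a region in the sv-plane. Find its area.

1/6

Both boundary curves give s as a function of v, so integrate with respect to v. Setting them equal: -v**2 + 3*v - 2 = 0, i.e. -(v - 2)*(v - 1) = 0, so they meet at v = 1, 2.
For v in [1, 2], s = -v**2 - 2 is on the right; area = ∫[1,2] (-v**2 + 3*v - 2) dv = 1/6.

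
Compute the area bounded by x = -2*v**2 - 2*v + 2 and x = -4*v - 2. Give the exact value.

Both boundary curves give x as a function of v, so integrate with respect to v. Setting them equal: -2*v**2 + 2*v + 4 = 0, i.e. -2*(v - 2)*(v + 1) = 0, so they meet at v = -1, 2.
For v in [-1, 2], x = -2*v**2 - 2*v + 2 is on the right; area = ∫[-1,2] (-2*v**2 + 2*v + 4) dv = 9.

9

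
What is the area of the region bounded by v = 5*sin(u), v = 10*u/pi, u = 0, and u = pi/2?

5 - 5*pi/4

On [0, pi/2], (5*sin(u)) - (10*u/pi) = -10*u/pi + 5*sin(u) is ≥ 0 throughout, so the area is a single integral of |-10*u/pi + 5*sin(u)|.
∫[0,pi/2] (-10*u/pi + 5*sin(u)) du = 5 - 5*pi/4.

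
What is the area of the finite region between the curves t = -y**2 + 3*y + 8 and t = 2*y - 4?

Both boundary curves give t as a function of y, so integrate with respect to y. Setting them equal: -y**2 + y + 12 = 0, i.e. -(y - 4)*(y + 3) = 0, so they meet at y = -3, 4.
For y in [-3, 4], t = -y**2 + 3*y + 8 is on the right; area = ∫[-3,4] (-y**2 + y + 12) dy = 343/6.

343/6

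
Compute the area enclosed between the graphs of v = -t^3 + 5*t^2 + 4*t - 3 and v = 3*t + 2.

148/3

Set the curves equal: -t^3 + 5*t^2 + 4*t - 3 = 3*t + 2, so -t^3 + 5*t^2 + t - 5 = 0, which factors as -(t - 5)*(t - 1)*(t + 1) = 0. The curves meet at t = -1, 1, 5.
On [-1, 1], v = 3*t + 2 is on top; that piece has area ∫[-1,1] (-(-t^3 + 5*t^2 + t - 5)) dt = 20/3.
On [1, 5], v = -t^3 + 5*t^2 + 4*t - 3 is on top; that piece has area ∫[1,5] (-t^3 + 5*t^2 + t - 5) dt = 128/3.
Total enclosed area = 20/3 + 128/3 = 148/3.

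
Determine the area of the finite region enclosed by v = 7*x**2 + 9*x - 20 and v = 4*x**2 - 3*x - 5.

Set the curves equal: 7*x**2 + 9*x - 20 = 4*x**2 - 3*x - 5, so 3*x**2 + 12*x - 15 = 0, which factors as 3*(x - 1)*(x + 5) = 0. The curves meet at x = -5, 1.
On [-5, 1], v = 4*x**2 - 3*x - 5 is on top; that piece has area ∫[-5,1] (-(3*x**2 + 12*x - 15)) dx = 108.

108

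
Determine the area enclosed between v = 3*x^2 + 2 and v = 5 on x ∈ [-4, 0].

The difference (3*x^2 + 2) - (5) = 3*x^2 - 3 changes sign at x = -1 inside [-4, 0], so split the integral there.
∫[-4,-1] (3*x^2 - 3) dx = 54.
∫[-1,0] (3*x^2 - 3) dx = -2; the area of that piece is 2.
Total area = 54 + 2 = 56.

56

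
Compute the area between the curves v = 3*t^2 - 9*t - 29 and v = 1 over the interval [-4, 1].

235/2

The difference (3*t^2 - 9*t - 29) - (1) = 3*t^2 - 9*t - 30 changes sign at t = -2 inside [-4, 1], so split the integral there.
∫[-4,-2] (3*t^2 - 9*t - 30) dt = 50.
∫[-2,1] (3*t^2 - 9*t - 30) dt = -135/2; the area of that piece is 135/2.
Total area = 50 + 135/2 = 235/2.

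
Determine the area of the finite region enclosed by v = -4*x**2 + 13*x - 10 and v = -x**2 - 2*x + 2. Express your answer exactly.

27/2

Set the curves equal: -4*x**2 + 13*x - 10 = -x**2 - 2*x + 2, so -3*x**2 + 15*x - 12 = 0, which factors as -3*(x - 4)*(x - 1) = 0. The curves meet at x = 1, 4.
On [1, 4], v = -4*x**2 + 13*x - 10 is on top; that piece has area ∫[1,4] (-3*x**2 + 15*x - 12) dx = 27/2.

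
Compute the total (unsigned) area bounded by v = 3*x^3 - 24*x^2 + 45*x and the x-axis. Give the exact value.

The curve meets the x-axis where 3*x^3 - 24*x^2 + 45*x = 0, i.e. 3*x*(x - 5)*(x - 3) = 0, at x = 0, 3, 5.
On [0, 3] the curve lies above the axis; ∫[0,3] (3*x^3 - 24*x^2 + 45*x) dx = 189/4, giving area 189/4.
On [3, 5] the curve lies below the axis; ∫[3,5] (3*x^3 - 24*x^2 + 45*x) dx = -16, giving area 16.
Total area = 189/4 + 16 = 253/4.

253/4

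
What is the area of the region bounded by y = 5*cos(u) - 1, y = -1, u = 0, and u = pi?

10

The difference (5*cos(u) - 1) - (-1) = 5*cos(u) changes sign at u = pi/2 inside [0, pi], so split the integral there.
∫[0,pi/2] (5*cos(u)) du = 5.
∫[pi/2,pi] (5*cos(u)) du = -5; the area of that piece is 5.
Total area = 5 + 5 = 10.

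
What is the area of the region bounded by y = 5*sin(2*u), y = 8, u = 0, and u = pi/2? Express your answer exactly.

-5 + 4*pi

On [0, pi/2], (5*sin(2*u)) - (8) = 5*sin(2*u) - 8 is ≤ 0 throughout, so the area is a single integral of |5*sin(2*u) - 8|.
∫[0,pi/2] (5*sin(2*u) - 8) du = 5 - 4*pi; the area of that piece is -5 + 4*pi.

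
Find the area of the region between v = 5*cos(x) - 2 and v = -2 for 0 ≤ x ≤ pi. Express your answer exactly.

10

The difference (5*cos(x) - 2) - (-2) = 5*cos(x) changes sign at x = pi/2 inside [0, pi], so split the integral there.
∫[0,pi/2] (5*cos(x)) dx = 5.
∫[pi/2,pi] (5*cos(x)) dx = -5; the area of that piece is 5.
Total area = 5 + 5 = 10.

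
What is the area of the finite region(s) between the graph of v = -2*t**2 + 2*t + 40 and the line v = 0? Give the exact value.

The curve meets the t-axis where -2*t**2 + 2*t + 40 = 0, i.e. -2*(t - 5)*(t + 4) = 0, at t = -4, 5.
On [-4, 5] the curve lies above the axis; ∫[-4,5] (-2*t**2 + 2*t + 40) dt = 243, giving area 243.

243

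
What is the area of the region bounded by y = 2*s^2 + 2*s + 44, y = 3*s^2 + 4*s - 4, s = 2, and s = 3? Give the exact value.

110/3

On [2, 3], (2*s^2 + 2*s + 44) - (3*s^2 + 4*s - 4) = -s^2 - 2*s + 48 is ≥ 0 throughout, so the area is a single integral of |-s^2 - 2*s + 48|.
∫[2,3] (-s^2 - 2*s + 48) ds = 110/3.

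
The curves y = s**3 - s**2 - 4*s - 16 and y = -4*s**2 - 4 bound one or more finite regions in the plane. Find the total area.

Set the curves equal: s**3 - s**2 - 4*s - 16 = -4*s**2 - 4, so s**3 + 3*s**2 - 4*s - 12 = 0, which factors as (s - 2)*(s + 2)*(s + 3) = 0. The curves meet at s = -3, -2, 2.
On [-3, -2], y = s**3 - s**2 - 4*s - 16 is on top; that piece has area ∫[-3,-2] (s**3 + 3*s**2 - 4*s - 12) ds = 3/4.
On [-2, 2], y = -4*s**2 - 4 is on top; that piece has area ∫[-2,2] (-(s**3 + 3*s**2 - 4*s - 12)) ds = 32.
Total enclosed area = 3/4 + 32 = 131/4.

131/4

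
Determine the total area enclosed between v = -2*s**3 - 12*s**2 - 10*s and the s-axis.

131/2

The curve meets the s-axis where -2*s**3 - 12*s**2 - 10*s = 0, i.e. -2*s*(s + 1)*(s + 5) = 0, at s = -5, -1, 0.
On [-5, -1] the curve lies below the axis; ∫[-5,-1] (-2*s**3 - 12*s**2 - 10*s) ds = -64, giving area 64.
On [-1, 0] the curve lies above the axis; ∫[-1,0] (-2*s**3 - 12*s**2 - 10*s) ds = 3/2, giving area 3/2.
Total area = 64 + 3/2 = 131/2.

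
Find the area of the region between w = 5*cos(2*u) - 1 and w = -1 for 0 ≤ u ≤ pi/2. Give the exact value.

The difference (5*cos(2*u) - 1) - (-1) = 5*cos(2*u) changes sign at u = pi/4 inside [0, pi/2], so split the integral there.
∫[0,pi/4] (5*cos(2*u)) du = 5/2.
∫[pi/4,pi/2] (5*cos(2*u)) du = -5/2; the area of that piece is 5/2.
Total area = 5/2 + 5/2 = 5.

5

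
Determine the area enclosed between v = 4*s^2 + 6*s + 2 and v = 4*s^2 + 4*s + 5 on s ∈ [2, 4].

On [2, 4], (4*s^2 + 6*s + 2) - (4*s^2 + 4*s + 5) = 2*s - 3 is ≥ 0 throughout, so the area is a single integral of |2*s - 3|.
∫[2,4] (2*s - 3) ds = 6.

6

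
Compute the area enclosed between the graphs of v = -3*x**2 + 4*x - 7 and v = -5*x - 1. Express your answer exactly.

Set the curves equal: -3*x**2 + 4*x - 7 = -5*x - 1, so -3*x**2 + 9*x - 6 = 0, which factors as -3*(x - 2)*(x - 1) = 0. The curves meet at x = 1, 2.
On [1, 2], v = -3*x**2 + 4*x - 7 is on top; that piece has area ∫[1,2] (-3*x**2 + 9*x - 6) dx = 1/2.

1/2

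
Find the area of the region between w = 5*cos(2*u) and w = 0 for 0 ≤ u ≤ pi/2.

The difference (5*cos(2*u)) - (0) = 5*cos(2*u) changes sign at u = pi/4 inside [0, pi/2], so split the integral there.
∫[0,pi/4] (5*cos(2*u)) du = 5/2.
∫[pi/4,pi/2] (5*cos(2*u)) du = -5/2; the area of that piece is 5/2.
Total area = 5/2 + 5/2 = 5.

5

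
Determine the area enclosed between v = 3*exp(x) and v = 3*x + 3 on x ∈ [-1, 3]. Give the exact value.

On [-1, 3], (3*exp(x)) - (3*x + 3) = -3*x + 3*exp(x) - 3 is ≥ 0 throughout, so the area is a single integral of |-3*x + 3*exp(x) - 3|.
∫[-1,3] (-3*x + 3*exp(x) - 3) dx = -24 - 3*exp(-1) + 3*exp(3).

-24 - 3*exp(-1) + 3*exp(3)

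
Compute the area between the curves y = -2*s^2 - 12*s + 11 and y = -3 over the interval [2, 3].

On [2, 3], (-2*s^2 - 12*s + 11) - (-3) = -2*s^2 - 12*s + 14 is ≤ 0 throughout, so the area is a single integral of |-2*s^2 - 12*s + 14|.
∫[2,3] (-2*s^2 - 12*s + 14) ds = -86/3; the area of that piece is 86/3.

86/3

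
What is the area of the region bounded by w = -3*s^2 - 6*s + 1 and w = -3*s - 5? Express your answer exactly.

27/2

Set the curves equal: -3*s^2 - 6*s + 1 = -3*s - 5, so -3*s^2 - 3*s + 6 = 0, which factors as -3*(s - 1)*(s + 2) = 0. The curves meet at s = -2, 1.
On [-2, 1], w = -3*s^2 - 6*s + 1 is on top; that piece has area ∫[-2,1] (-3*s^2 - 3*s + 6) ds = 27/2.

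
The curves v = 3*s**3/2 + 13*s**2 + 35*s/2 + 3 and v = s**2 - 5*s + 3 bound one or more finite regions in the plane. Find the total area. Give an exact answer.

Set the curves equal: 3*s**3/2 + 13*s**2 + 35*s/2 + 3 = s**2 - 5*s + 3, so 3*s**3/2 + 12*s**2 + 45*s/2 = 0, which factors as 3*s*(s + 3)*(s + 5)/2 = 0. The curves meet at s = -5, -3, 0.
On [-5, -3], v = 3*s**3/2 + 13*s**2 + 35*s/2 + 3 is on top; that piece has area ∫[-5,-3] (3*s**3/2 + 12*s**2 + 45*s/2) ds = 8.
On [-3, 0], v = s**2 - 5*s + 3 is on top; that piece has area ∫[-3,0] (-(3*s**3/2 + 12*s**2 + 45*s/2)) ds = 189/8.
Total enclosed area = 8 + 189/8 = 253/8.

253/8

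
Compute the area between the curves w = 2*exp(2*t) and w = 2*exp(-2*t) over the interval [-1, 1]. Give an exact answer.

The difference (2*exp(2*t)) - (2*exp(-2*t)) = 2*exp(2*t) - 2*exp(-2*t) changes sign at t = 0 inside [-1, 1], so split the integral there.
∫[-1,0] (2*exp(2*t) - 2*exp(-2*t)) dt = -exp(2) - exp(-2) + 2; the area of that piece is -2 + exp(-2) + exp(2).
∫[0,1] (2*exp(2*t) - 2*exp(-2*t)) dt = -2 + exp(-2) + exp(2).
Total area = (-2 + exp(-2) + exp(2)) + (-2 + exp(-2) + exp(2)) = -4 + 2*exp(-2) + 2*exp(2).

-4 + 2*exp(-2) + 2*exp(2)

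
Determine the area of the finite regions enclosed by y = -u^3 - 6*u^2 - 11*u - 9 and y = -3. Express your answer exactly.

Set the curves equal: -u^3 - 6*u^2 - 11*u - 9 = -3, so -u^3 - 6*u^2 - 11*u - 6 = 0, which factors as -(u + 1)*(u + 2)*(u + 3) = 0. The curves meet at u = -3, -2, -1.
On [-3, -2], y = -3 is on top; that piece has area ∫[-3,-2] (-(-u^3 - 6*u^2 - 11*u - 6)) du = 1/4.
On [-2, -1], y = -u^3 - 6*u^2 - 11*u - 9 is on top; that piece has area ∫[-2,-1] (-u^3 - 6*u^2 - 11*u - 6) du = 1/4.
Total enclosed area = 1/4 + 1/4 = 1/2.

1/2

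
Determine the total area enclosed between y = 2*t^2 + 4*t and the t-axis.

The curve meets the t-axis where 2*t^2 + 4*t = 0, i.e. 2*t*(t + 2) = 0, at t = -2, 0.
On [-2, 0] the curve lies below the axis; ∫[-2,0] (2*t^2 + 4*t) dt = -8/3, giving area 8/3.

8/3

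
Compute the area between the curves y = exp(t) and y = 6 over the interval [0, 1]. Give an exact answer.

On [0, 1], (exp(t)) - (6) = exp(t) - 6 is ≤ 0 throughout, so the area is a single integral of |exp(t) - 6|.
∫[0,1] (exp(t) - 6) dt = -7 + exp(1); the area of that piece is 7 - exp(1).

7 - exp(1)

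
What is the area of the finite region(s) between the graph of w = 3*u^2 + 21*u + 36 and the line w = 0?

The curve meets the u-axis where 3*u^2 + 21*u + 36 = 0, i.e. 3*(u + 3)*(u + 4) = 0, at u = -4, -3.
On [-4, -3] the curve lies below the axis; ∫[-4,-3] (3*u^2 + 21*u + 36) du = -1/2, giving area 1/2.

1/2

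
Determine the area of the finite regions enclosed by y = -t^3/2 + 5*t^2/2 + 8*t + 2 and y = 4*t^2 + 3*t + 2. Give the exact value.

407/8

Set the curves equal: -t^3/2 + 5*t^2/2 + 8*t + 2 = 4*t^2 + 3*t + 2, so -t^3/2 - 3*t^2/2 + 5*t = 0, which factors as -t*(t - 2)*(t + 5)/2 = 0. The curves meet at t = -5, 0, 2.
On [-5, 0], y = 4*t^2 + 3*t + 2 is on top; that piece has area ∫[-5,0] (-(-t^3/2 - 3*t^2/2 + 5*t)) dt = 375/8.
On [0, 2], y = -t^3/2 + 5*t^2/2 + 8*t + 2 is on top; that piece has area ∫[0,2] (-t^3/2 - 3*t^2/2 + 5*t) dt = 4.
Total enclosed area = 375/8 + 4 = 407/8.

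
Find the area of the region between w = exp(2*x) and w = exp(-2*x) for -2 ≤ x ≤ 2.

-2 + exp(-4) + exp(4)

The difference (exp(2*x)) - (exp(-2*x)) = exp(2*x) - exp(-2*x) changes sign at x = 0 inside [-2, 2], so split the integral there.
∫[-2,0] (exp(2*x) - exp(-2*x)) dx = -exp(4)/2 - exp(-4)/2 + 1; the area of that piece is -1 + exp(-4)/2 + exp(4)/2.
∫[0,2] (exp(2*x) - exp(-2*x)) dx = -1 + exp(-4)/2 + exp(4)/2.
Total area = (-1 + exp(-4)/2 + exp(4)/2) + (-1 + exp(-4)/2 + exp(4)/2) = -2 + exp(-4) + exp(4).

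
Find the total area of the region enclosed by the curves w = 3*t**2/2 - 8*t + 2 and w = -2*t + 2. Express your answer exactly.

16

Set the curves equal: 3*t**2/2 - 8*t + 2 = -2*t + 2, so 3*t**2/2 - 6*t = 0, which factors as 3*t*(t - 4)/2 = 0. The curves meet at t = 0, 4.
On [0, 4], w = -2*t + 2 is on top; that piece has area ∫[0,4] (-(3*t**2/2 - 6*t)) dt = 16.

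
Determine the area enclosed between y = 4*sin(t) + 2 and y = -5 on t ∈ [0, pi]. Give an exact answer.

8 + 7*pi

On [0, pi], (4*sin(t) + 2) - (-5) = 4*sin(t) + 7 is ≥ 0 throughout, so the area is a single integral of |4*sin(t) + 7|.
∫[0,pi] (4*sin(t) + 7) dt = 8 + 7*pi.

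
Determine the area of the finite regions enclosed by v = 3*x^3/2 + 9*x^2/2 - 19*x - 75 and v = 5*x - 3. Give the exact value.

1551/4

Set the curves equal: 3*x^3/2 + 9*x^2/2 - 19*x - 75 = 5*x - 3, so 3*x^3/2 + 9*x^2/2 - 24*x - 72 = 0, which factors as 3*(x - 4)*(x + 3)*(x + 4)/2 = 0. The curves meet at x = -4, -3, 4.
On [-4, -3], v = 3*x^3/2 + 9*x^2/2 - 19*x - 75 is on top; that piece has area ∫[-4,-3] (3*x^3/2 + 9*x^2/2 - 24*x - 72) dx = 15/8.
On [-3, 4], v = 5*x - 3 is on top; that piece has area ∫[-3,4] (-(3*x^3/2 + 9*x^2/2 - 24*x - 72)) dx = 3087/8.
Total enclosed area = 15/8 + 3087/8 = 1551/4.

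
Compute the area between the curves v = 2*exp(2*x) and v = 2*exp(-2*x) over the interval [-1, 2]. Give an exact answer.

-4 + exp(-4) + exp(-2) + exp(2) + exp(4)

The difference (2*exp(2*x)) - (2*exp(-2*x)) = 2*exp(2*x) - 2*exp(-2*x) changes sign at x = 0 inside [-1, 2], so split the integral there.
∫[-1,0] (2*exp(2*x) - 2*exp(-2*x)) dx = -exp(2) - exp(-2) + 2; the area of that piece is -2 + exp(-2) + exp(2).
∫[0,2] (2*exp(2*x) - 2*exp(-2*x)) dx = -2 + exp(-4) + exp(4).
Total area = (-2 + exp(-2) + exp(2)) + (-2 + exp(-4) + exp(4)) = -4 + exp(-4) + exp(-2) + exp(2) + exp(4).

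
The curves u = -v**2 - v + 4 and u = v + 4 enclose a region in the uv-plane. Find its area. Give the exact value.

4/3

Both boundary curves give u as a function of v, so integrate with respect to v. Setting them equal: -v**2 - 2*v = 0, i.e. -v*(v + 2) = 0, so they meet at v = -2, 0.
For v in [-2, 0], u = -v**2 - v + 4 is on the right; area = ∫[-2,0] (-v**2 - 2*v) dv = 4/3.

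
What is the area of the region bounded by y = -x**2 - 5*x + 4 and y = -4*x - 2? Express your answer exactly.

Set the curves equal: -x**2 - 5*x + 4 = -4*x - 2, so -x**2 - x + 6 = 0, which factors as -(x - 2)*(x + 3) = 0. The curves meet at x = -3, 2.
On [-3, 2], y = -x**2 - 5*x + 4 is on top; that piece has area ∫[-3,2] (-x**2 - x + 6) dx = 125/6.

125/6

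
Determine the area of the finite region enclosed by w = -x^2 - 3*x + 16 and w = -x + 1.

256/3

Set the curves equal: -x^2 - 3*x + 16 = -x + 1, so -x^2 - 2*x + 15 = 0, which factors as -(x - 3)*(x + 5) = 0. The curves meet at x = -5, 3.
On [-5, 3], w = -x^2 - 3*x + 16 is on top; that piece has area ∫[-5,3] (-x^2 - 2*x + 15) dx = 256/3.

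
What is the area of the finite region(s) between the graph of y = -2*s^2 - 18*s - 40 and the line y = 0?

1/3

The curve meets the s-axis where -2*s^2 - 18*s - 40 = 0, i.e. -2*(s + 4)*(s + 5) = 0, at s = -5, -4.
On [-5, -4] the curve lies above the axis; ∫[-5,-4] (-2*s^2 - 18*s - 40) ds = 1/3, giving area 1/3.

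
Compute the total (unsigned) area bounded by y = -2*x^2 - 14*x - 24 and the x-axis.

The curve meets the x-axis where -2*x^2 - 14*x - 24 = 0, i.e. -2*(x + 3)*(x + 4) = 0, at x = -4, -3.
On [-4, -3] the curve lies above the axis; ∫[-4,-3] (-2*x^2 - 14*x - 24) dx = 1/3, giving area 1/3.

1/3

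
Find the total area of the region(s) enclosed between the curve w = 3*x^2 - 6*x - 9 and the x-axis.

The curve meets the x-axis where 3*x^2 - 6*x - 9 = 0, i.e. 3*(x - 3)*(x + 1) = 0, at x = -1, 3.
On [-1, 3] the curve lies below the axis; ∫[-1,3] (3*x^2 - 6*x - 9) dx = -32, giving area 32.

32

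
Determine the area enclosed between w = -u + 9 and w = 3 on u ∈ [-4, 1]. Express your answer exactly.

75/2

On [-4, 1], (-u + 9) - (3) = -u + 6 is ≥ 0 throughout, so the area is a single integral of |-u + 6|.
∫[-4,1] (-u + 6) du = 75/2.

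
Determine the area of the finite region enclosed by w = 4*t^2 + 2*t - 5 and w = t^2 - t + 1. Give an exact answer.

27/2

Set the curves equal: 4*t^2 + 2*t - 5 = t^2 - t + 1, so 3*t^2 + 3*t - 6 = 0, which factors as 3*(t - 1)*(t + 2) = 0. The curves meet at t = -2, 1.
On [-2, 1], w = t^2 - t + 1 is on top; that piece has area ∫[-2,1] (-(3*t^2 + 3*t - 6)) dt = 27/2.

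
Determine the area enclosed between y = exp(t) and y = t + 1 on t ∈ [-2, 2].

-4 - exp(-2) + exp(2)

On [-2, 2], (exp(t)) - (t + 1) = -t + exp(t) - 1 is ≥ 0 throughout, so the area is a single integral of |-t + exp(t) - 1|.
∫[-2,2] (-t + exp(t) - 1) dt = -4 - exp(-2) + exp(2).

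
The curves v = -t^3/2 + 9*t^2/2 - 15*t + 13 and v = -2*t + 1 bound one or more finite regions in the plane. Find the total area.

1/4

Set the curves equal: -t^3/2 + 9*t^2/2 - 15*t + 13 = -2*t + 1, so -t^3/2 + 9*t^2/2 - 13*t + 12 = 0, which factors as -(t - 4)*(t - 3)*(t - 2)/2 = 0. The curves meet at t = 2, 3, 4.
On [2, 3], v = -2*t + 1 is on top; that piece has area ∫[2,3] (-(-t^3/2 + 9*t^2/2 - 13*t + 12)) dt = 1/8.
On [3, 4], v = -t^3/2 + 9*t^2/2 - 15*t + 13 is on top; that piece has area ∫[3,4] (-t^3/2 + 9*t^2/2 - 13*t + 12) dt = 1/8.
Total enclosed area = 1/8 + 1/8 = 1/4.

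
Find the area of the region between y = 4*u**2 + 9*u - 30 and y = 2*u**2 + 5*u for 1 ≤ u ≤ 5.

The difference (4*u**2 + 9*u - 30) - (2*u**2 + 5*u) = 2*u**2 + 4*u - 30 changes sign at u = 3 inside [1, 5], so split the integral there.
∫[1,3] (2*u**2 + 4*u - 30) du = -80/3; the area of that piece is 80/3.
∫[3,5] (2*u**2 + 4*u - 30) du = 112/3.
Total area = 80/3 + 112/3 = 64.

64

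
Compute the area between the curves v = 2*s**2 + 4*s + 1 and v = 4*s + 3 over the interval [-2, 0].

The difference (2*s**2 + 4*s + 1) - (4*s + 3) = 2*s**2 - 2 changes sign at s = -1 inside [-2, 0], so split the integral there.
∫[-2,-1] (2*s**2 - 2) ds = 8/3.
∫[-1,0] (2*s**2 - 2) ds = -4/3; the area of that piece is 4/3.
Total area = 8/3 + 4/3 = 4.

4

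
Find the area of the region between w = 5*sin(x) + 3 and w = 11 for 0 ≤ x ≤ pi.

On [0, pi], (5*sin(x) + 3) - (11) = 5*sin(x) - 8 is ≤ 0 throughout, so the area is a single integral of |5*sin(x) - 8|.
∫[0,pi] (5*sin(x) - 8) dx = 10 - 8*pi; the area of that piece is -10 + 8*pi.

-10 + 8*pi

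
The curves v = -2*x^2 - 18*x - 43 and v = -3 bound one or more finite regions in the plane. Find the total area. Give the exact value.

Set the curves equal: -2*x^2 - 18*x - 43 = -3, so -2*x^2 - 18*x - 40 = 0, which factors as -2*(x + 4)*(x + 5) = 0. The curves meet at x = -5, -4.
On [-5, -4], v = -2*x^2 - 18*x - 43 is on top; that piece has area ∫[-5,-4] (-2*x^2 - 18*x - 40) dx = 1/3.

1/3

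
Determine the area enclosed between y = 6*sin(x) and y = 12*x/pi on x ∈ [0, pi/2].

On [0, pi/2], (6*sin(x)) - (12*x/pi) = -12*x/pi + 6*sin(x) is ≥ 0 throughout, so the area is a single integral of |-12*x/pi + 6*sin(x)|.
∫[0,pi/2] (-12*x/pi + 6*sin(x)) dx = 6 - 3*pi/2.

6 - 3*pi/2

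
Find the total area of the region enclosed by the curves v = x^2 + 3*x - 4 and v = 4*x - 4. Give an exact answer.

1/6

Set the curves equal: x^2 + 3*x - 4 = 4*x - 4, so x^2 - x = 0, which factors as x*(x - 1) = 0. The curves meet at x = 0, 1.
On [0, 1], v = 4*x - 4 is on top; that piece has area ∫[0,1] (-(x^2 - x)) dx = 1/6.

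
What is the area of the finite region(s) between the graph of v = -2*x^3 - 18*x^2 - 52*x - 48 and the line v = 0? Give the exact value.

1

The curve meets the x-axis where -2*x^3 - 18*x^2 - 52*x - 48 = 0, i.e. -2*(x + 2)*(x + 3)*(x + 4) = 0, at x = -4, -3, -2.
On [-4, -3] the curve lies below the axis; ∫[-4,-3] (-2*x^3 - 18*x^2 - 52*x - 48) dx = -1/2, giving area 1/2.
On [-3, -2] the curve lies above the axis; ∫[-3,-2] (-2*x^3 - 18*x^2 - 52*x - 48) dx = 1/2, giving area 1/2.
Total area = 1/2 + 1/2 = 1.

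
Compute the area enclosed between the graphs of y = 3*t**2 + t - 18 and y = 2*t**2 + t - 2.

256/3

Set the curves equal: 3*t**2 + t - 18 = 2*t**2 + t - 2, so t**2 - 16 = 0, which factors as (t - 4)*(t + 4) = 0. The curves meet at t = -4, 4.
On [-4, 4], y = 2*t**2 + t - 2 is on top; that piece has area ∫[-4,4] (-(t**2 - 16)) dt = 256/3.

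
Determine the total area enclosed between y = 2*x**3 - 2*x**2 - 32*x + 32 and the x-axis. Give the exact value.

863/3

The curve meets the x-axis where 2*x**3 - 2*x**2 - 32*x + 32 = 0, i.e. 2*(x - 4)*(x - 1)*(x + 4) = 0, at x = -4, 1, 4.
On [-4, 1] the curve lies above the axis; ∫[-4,1] (2*x**3 - 2*x**2 - 32*x + 32) dx = 1375/6, giving area 1375/6.
On [1, 4] the curve lies below the axis; ∫[1,4] (2*x**3 - 2*x**2 - 32*x + 32) dx = -117/2, giving area 117/2.
Total area = 1375/6 + 117/2 = 863/3.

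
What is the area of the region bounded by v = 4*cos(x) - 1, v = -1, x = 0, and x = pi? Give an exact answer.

The difference (4*cos(x) - 1) - (-1) = 4*cos(x) changes sign at x = pi/2 inside [0, pi], so split the integral there.
∫[0,pi/2] (4*cos(x)) dx = 4.
∫[pi/2,pi] (4*cos(x)) dx = -4; the area of that piece is 4.
Total area = 4 + 4 = 8.

8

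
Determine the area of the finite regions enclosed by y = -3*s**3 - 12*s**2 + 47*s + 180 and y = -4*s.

3901/4

Set the curves equal: -3*s**3 - 12*s**2 + 47*s + 180 = -4*s, so -3*s**3 - 12*s**2 + 51*s + 180 = 0, which factors as -3*(s - 4)*(s + 3)*(s + 5) = 0. The curves meet at s = -5, -3, 4.
On [-5, -3], y = -4*s is on top; that piece has area ∫[-5,-3] (-(-3*s**3 - 12*s**2 + 51*s + 180)) ds = 32.
On [-3, 4], y = -3*s**3 - 12*s**2 + 47*s + 180 is on top; that piece has area ∫[-3,4] (-3*s**3 - 12*s**2 + 51*s + 180) ds = 3773/4.
Total enclosed area = 32 + 3773/4 = 3901/4.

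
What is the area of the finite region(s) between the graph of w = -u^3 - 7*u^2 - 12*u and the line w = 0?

The curve meets the u-axis where -u^3 - 7*u^2 - 12*u = 0, i.e. -u*(u + 3)*(u + 4) = 0, at u = -4, -3, 0.
On [-4, -3] the curve lies below the axis; ∫[-4,-3] (-u^3 - 7*u^2 - 12*u) du = -7/12, giving area 7/12.
On [-3, 0] the curve lies above the axis; ∫[-3,0] (-u^3 - 7*u^2 - 12*u) du = 45/4, giving area 45/4.
Total area = 7/12 + 45/4 = 71/6.

71/6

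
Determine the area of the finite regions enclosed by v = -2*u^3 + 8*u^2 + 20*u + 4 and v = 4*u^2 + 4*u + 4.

296/3

Set the curves equal: -2*u^3 + 8*u^2 + 20*u + 4 = 4*u^2 + 4*u + 4, so -2*u^3 + 4*u^2 + 16*u = 0, which factors as -2*u*(u - 4)*(u + 2) = 0. The curves meet at u = -2, 0, 4.
On [-2, 0], v = 4*u^2 + 4*u + 4 is on top; that piece has area ∫[-2,0] (-(-2*u^3 + 4*u^2 + 16*u)) du = 40/3.
On [0, 4], v = -2*u^3 + 8*u^2 + 20*u + 4 is on top; that piece has area ∫[0,4] (-2*u^3 + 4*u^2 + 16*u) du = 256/3.
Total enclosed area = 40/3 + 256/3 = 296/3.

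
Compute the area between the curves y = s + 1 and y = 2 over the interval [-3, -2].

On [-3, -2], (s + 1) - (2) = s - 1 is ≤ 0 throughout, so the area is a single integral of |s - 1|.
∫[-3,-2] (s - 1) ds = -7/2; the area of that piece is 7/2.

7/2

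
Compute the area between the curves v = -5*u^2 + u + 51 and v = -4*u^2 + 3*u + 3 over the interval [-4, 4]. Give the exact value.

On [-4, 4], (-5*u^2 + u + 51) - (-4*u^2 + 3*u + 3) = -u^2 - 2*u + 48 is ≥ 0 throughout, so the area is a single integral of |-u^2 - 2*u + 48|.
∫[-4,4] (-u^2 - 2*u + 48) du = 1024/3.

1024/3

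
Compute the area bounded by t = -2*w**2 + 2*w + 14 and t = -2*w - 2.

Both boundary curves give t as a function of w, so integrate with respect to w. Setting them equal: -2*w**2 + 4*w + 16 = 0, i.e. -2*(w - 4)*(w + 2) = 0, so they meet at w = -2, 4.
For w in [-2, 4], t = -2*w**2 + 2*w + 14 is on the right; area = ∫[-2,4] (-2*w**2 + 4*w + 16) dw = 72.

72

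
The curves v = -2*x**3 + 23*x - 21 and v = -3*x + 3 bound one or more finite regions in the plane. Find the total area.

407/2

Set the curves equal: -2*x**3 + 23*x - 21 = -3*x + 3, so -2*x**3 + 26*x - 24 = 0, which factors as -2*(x - 3)*(x - 1)*(x + 4) = 0. The curves meet at x = -4, 1, 3.
On [-4, 1], v = -3*x + 3 is on top; that piece has area ∫[-4,1] (-(-2*x**3 + 26*x - 24)) dx = 375/2.
On [1, 3], v = -2*x**3 + 23*x - 21 is on top; that piece has area ∫[1,3] (-2*x**3 + 26*x - 24) dx = 16.
Total enclosed area = 375/2 + 16 = 407/2.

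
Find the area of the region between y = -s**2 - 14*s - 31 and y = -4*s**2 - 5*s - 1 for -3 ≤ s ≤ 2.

The difference (-s**2 - 14*s - 31) - (-4*s**2 - 5*s - 1) = 3*s**2 - 9*s - 30 changes sign at s = -2 inside [-3, 2], so split the integral there.
∫[-3,-2] (3*s**2 - 9*s - 30) ds = 23/2.
∫[-2,2] (3*s**2 - 9*s - 30) ds = -104; the area of that piece is 104.
Total area = 23/2 + 104 = 231/2.

231/2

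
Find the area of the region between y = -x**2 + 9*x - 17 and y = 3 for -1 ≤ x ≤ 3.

On [-1, 3], (-x**2 + 9*x - 17) - (3) = -x**2 + 9*x - 20 is ≤ 0 throughout, so the area is a single integral of |-x**2 + 9*x - 20|.
∫[-1,3] (-x**2 + 9*x - 20) dx = -160/3; the area of that piece is 160/3.

160/3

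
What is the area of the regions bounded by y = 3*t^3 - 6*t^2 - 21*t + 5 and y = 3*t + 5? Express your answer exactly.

148

Set the curves equal: 3*t^3 - 6*t^2 - 21*t + 5 = 3*t + 5, so 3*t^3 - 6*t^2 - 24*t = 0, which factors as 3*t*(t - 4)*(t + 2) = 0. The curves meet at t = -2, 0, 4.
On [-2, 0], y = 3*t^3 - 6*t^2 - 21*t + 5 is on top; that piece has area ∫[-2,0] (3*t^3 - 6*t^2 - 24*t) dt = 20.
On [0, 4], y = 3*t + 5 is on top; that piece has area ∫[0,4] (-(3*t^3 - 6*t^2 - 24*t)) dt = 128.
Total enclosed area = 20 + 128 = 148.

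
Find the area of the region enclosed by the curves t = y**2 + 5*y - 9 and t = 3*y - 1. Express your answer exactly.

36

Both boundary curves give t as a function of y, so integrate with respect to y. Setting them equal: y**2 + 2*y - 8 = 0, i.e. (y - 2)*(y + 4) = 0, so they meet at y = -4, 2.
For y in [-4, 2], t = y**2 + 5*y - 9 is on the left; area = ∫[-4,2] (-(y**2 + 2*y - 8)) dy = 36.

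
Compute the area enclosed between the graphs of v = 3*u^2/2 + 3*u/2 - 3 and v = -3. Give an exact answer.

Set the curves equal: 3*u^2/2 + 3*u/2 - 3 = -3, so 3*u^2/2 + 3*u/2 = 0, which factors as 3*u*(u + 1)/2 = 0. The curves meet at u = -1, 0.
On [-1, 0], v = -3 is on top; that piece has area ∫[-1,0] (-(3*u^2/2 + 3*u/2)) du = 1/4.

1/4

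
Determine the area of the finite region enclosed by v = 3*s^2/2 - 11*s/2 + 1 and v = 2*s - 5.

27/4

Set the curves equal: 3*s^2/2 - 11*s/2 + 1 = 2*s - 5, so 3*s^2/2 - 15*s/2 + 6 = 0, which factors as 3*(s - 4)*(s - 1)/2 = 0. The curves meet at s = 1, 4.
On [1, 4], v = 2*s - 5 is on top; that piece has area ∫[1,4] (-(3*s^2/2 - 15*s/2 + 6)) ds = 27/4.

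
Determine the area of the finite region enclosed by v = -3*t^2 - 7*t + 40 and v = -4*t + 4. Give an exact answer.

343/2

Set the curves equal: -3*t^2 - 7*t + 40 = -4*t + 4, so -3*t^2 - 3*t + 36 = 0, which factors as -3*(t - 3)*(t + 4) = 0. The curves meet at t = -4, 3.
On [-4, 3], v = -3*t^2 - 7*t + 40 is on top; that piece has area ∫[-4,3] (-3*t^2 - 3*t + 36) dt = 343/2.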